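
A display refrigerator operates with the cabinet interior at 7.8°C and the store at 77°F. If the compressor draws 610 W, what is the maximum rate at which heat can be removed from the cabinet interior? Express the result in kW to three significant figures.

In absolute terms T_C = 280.95 K and T_H = 298.15 K, so ΔT = 17.20 K.
COP_Carnot = T_C/ΔT = 280.95/17.20 = 16.33.
Q̇_max = COP_Carnot × Ẇ = 16.33 × 610.0 W = 9964 W = 9.964 kW.

9.96 kW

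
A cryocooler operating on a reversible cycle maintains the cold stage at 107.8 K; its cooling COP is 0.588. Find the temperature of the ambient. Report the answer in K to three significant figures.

291 K

COP_R = T_C/(T_H − T_C) gives T_H − T_C = T_C/COP.
With T_C = 107.80 K, T_H = 107.80 × (1 + 1/0.588) = 291.13 K.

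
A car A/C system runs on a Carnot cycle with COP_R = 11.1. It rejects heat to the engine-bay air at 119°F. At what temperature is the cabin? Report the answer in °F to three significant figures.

71.2 °F

For a Carnot refrigerator COP_R = T_C/(T_H − T_C), so T_C = COP·T_H/(1 + COP).
With T_H = 321.48 K, T_C = 11.1 × 321.48/12.10 = 294.91 K.
Converting, 294.91 K = 71.18°F.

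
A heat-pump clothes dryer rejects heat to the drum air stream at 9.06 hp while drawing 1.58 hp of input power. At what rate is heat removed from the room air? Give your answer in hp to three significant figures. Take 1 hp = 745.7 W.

7.48 hp

For a cyclic device the first law requires Q̇_H = Q̇_C + Ẇ.
Q̇_C = Q̇_H − Ẇ = 7.480 hp.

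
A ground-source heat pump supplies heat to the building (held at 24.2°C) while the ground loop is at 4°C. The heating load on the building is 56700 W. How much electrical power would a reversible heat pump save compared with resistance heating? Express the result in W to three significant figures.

52800 W

In absolute terms T_C = 277.15 K and T_H = 297.35 K, so ΔT = 20.20 K.
COP_Carnot = T_H/ΔT = 297.35/20.20 = 14.72.
Resistance heating needs Ẇ_res = Q̇_H = 56700 W; the reversible heat pump needs only Ẇ_hp = Q̇_H/COP = 3852 W.
Saving = 56700 − 3852 = 52850 W.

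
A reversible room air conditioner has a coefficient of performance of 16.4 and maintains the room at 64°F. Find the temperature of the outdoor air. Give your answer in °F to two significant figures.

COP_R = T_C/(T_H − T_C) gives T_H − T_C = T_C/COP.
With T_C = 290.93 K, T_H = 290.93 × (1 + 1/16.4) = 308.67 K.
Converting, 308.67 K = 95.93°F.

96 °F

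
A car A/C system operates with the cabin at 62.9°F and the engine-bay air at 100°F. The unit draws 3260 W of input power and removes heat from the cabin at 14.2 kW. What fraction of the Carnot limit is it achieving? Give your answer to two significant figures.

0.31

Converting, Q̇_C = 14.20 kW = 14200 W, so COP_actual = Q̇_C/Ẇ = 14200/3260 = 4.356.
In absolute terms T_C = 290.32 K and T_H = 310.93 K, so ΔT = 20.61 K.
COP_Carnot = T_C/ΔT = 290.32/20.61 = 14.09.
η_II = COP_actual/COP_Carnot = 4.356/14.09 = 0.3092.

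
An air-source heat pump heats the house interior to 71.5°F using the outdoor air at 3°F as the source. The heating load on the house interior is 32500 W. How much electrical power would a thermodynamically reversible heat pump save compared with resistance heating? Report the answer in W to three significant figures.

28300 W

In absolute terms T_C = 257.04 K and T_H = 295.09 K, so ΔT = 38.06 K.
COP_Carnot = T_H/ΔT = 295.09/38.06 = 7.754.
Resistance heating needs Ẇ_res = Q̇_H = 32500 W; the reversible heat pump needs only Ẇ_hp = Q̇_H/COP = 4191 W.
Saving = 32500 − 4191 = 28310 W.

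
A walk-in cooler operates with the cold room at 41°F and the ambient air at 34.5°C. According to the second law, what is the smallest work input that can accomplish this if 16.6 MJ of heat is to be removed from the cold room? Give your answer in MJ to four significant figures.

In absolute terms T_C = 278.15 K and T_H = 307.65 K, so ΔT = 29.50 K.
The reversible limit is COP_R = T_C/ΔT = 9.429, so W_min = Q_C/COP = Q_C·ΔT/T_C.
W_min = 16.60 × 29.50/278.15 = 1.761 MJ.

1.761 MJ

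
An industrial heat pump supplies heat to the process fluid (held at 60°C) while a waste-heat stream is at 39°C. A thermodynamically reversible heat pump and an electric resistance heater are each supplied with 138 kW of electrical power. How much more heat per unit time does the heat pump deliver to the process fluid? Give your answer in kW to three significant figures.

In absolute terms T_C = 312.15 K and T_H = 333.15 K, so ΔT = 21.00 K.
COP_Carnot = T_H/ΔT = 333.15/21.00 = 15.86.
The heat pump delivers Q̇_H = COP × Ẇ = 2189 kW; the resistance heater delivers Ẇ = 138.0 kW.
Extra = (COP − 1)·Ẇ = 2051 kW.

2050 kW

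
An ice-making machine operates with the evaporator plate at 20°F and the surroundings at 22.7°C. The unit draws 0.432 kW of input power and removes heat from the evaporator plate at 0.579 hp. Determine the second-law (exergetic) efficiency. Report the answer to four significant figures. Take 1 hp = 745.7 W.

Converting, Q̇_C = 0.5790 hp = 0.4318 kW, so COP_actual = Q̇_C/Ẇ = 0.4318/0.4320 = 0.9994.
In absolute terms T_C = 266.48 K and T_H = 295.85 K, so ΔT = 29.37 K.
COP_Carnot = T_C/ΔT = 266.48/29.37 = 9.074.
η_II = COP_actual/COP_Carnot = 0.9994/9.074 = 0.1101.

0.1101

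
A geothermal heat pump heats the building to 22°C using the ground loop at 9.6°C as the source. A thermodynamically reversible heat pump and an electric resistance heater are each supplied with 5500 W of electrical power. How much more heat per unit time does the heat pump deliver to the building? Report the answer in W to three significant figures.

In absolute terms T_C = 282.75 K and T_H = 295.15 K, so ΔT = 12.40 K.
COP_Carnot = T_H/ΔT = 295.15/12.40 = 23.80.
The heat pump delivers Q̇_H = COP × Ẇ = 130900 W; the resistance heater delivers Ẇ = 5500 W.
Extra = (COP − 1)·Ẇ = 125400 W.

125000 W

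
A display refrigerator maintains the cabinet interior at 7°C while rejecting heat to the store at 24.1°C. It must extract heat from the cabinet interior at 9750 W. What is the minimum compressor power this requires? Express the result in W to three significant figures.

595 W

In absolute terms T_C = 280.15 K and T_H = 297.25 K, so ΔT = 17.10 K.
COP_Carnot = T_C/ΔT = 280.15/17.10 = 16.38.
Ẇ_min = Q̇/COP_Carnot = 9750/16.38 = 595.1 W.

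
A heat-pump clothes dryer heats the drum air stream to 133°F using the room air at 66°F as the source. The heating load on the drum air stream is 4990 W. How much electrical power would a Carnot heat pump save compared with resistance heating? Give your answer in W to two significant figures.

In absolute terms T_C = 292.04 K and T_H = 329.26 K, so ΔT = 37.22 K.
COP_Carnot = T_H/ΔT = 329.26/37.22 = 8.846.
Resistance heating needs Ẇ_res = Q̇_H = 4990 W; the reversible heat pump needs only Ẇ_hp = Q̇_H/COP = 564.1 W.
Saving = 4990 − 564.1 = 4426 W.

4400 W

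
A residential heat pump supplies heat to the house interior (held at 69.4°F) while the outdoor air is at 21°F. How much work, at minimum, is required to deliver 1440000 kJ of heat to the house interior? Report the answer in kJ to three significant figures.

132000 kJ

In absolute terms T_C = 267.04 K and T_H = 293.93 K, so ΔT = 26.89 K.
The reversible limit is COP_HP = T_H/ΔT = 10.93, so W_min = Q_H/COP = Q_H·ΔT/T_H.
W_min = 1440000 × 26.89/293.93 = 131700 kJ.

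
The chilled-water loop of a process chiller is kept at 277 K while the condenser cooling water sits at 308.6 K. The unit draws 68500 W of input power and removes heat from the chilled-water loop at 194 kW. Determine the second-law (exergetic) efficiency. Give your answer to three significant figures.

Converting, Q̇_C = 194.0 kW = 194000 W, so COP_actual = Q̇_C/Ẇ = 194000/68500 = 2.832.
The reservoir spacing is ΔT = 308.6 − 277 = 31.60 K.
COP_Carnot = T_C/ΔT = 277.00/31.60 = 8.766.
η_II = COP_actual/COP_Carnot = 2.832/8.766 = 0.3231.

0.323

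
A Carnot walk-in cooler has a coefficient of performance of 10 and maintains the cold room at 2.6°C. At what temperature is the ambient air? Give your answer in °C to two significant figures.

30 °C

COP_R = T_C/(T_H − T_C) gives T_H − T_C = T_C/COP.
With T_C = 275.75 K, T_H = 275.75 × (1 + 1/10) = 303.33 K.
Converting, 303.33 K = 30.18°C.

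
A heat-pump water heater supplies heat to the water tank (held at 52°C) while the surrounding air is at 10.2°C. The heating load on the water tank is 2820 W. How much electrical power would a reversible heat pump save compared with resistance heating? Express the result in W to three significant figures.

2460 W

In absolute terms T_C = 283.35 K and T_H = 325.15 K, so ΔT = 41.80 K.
COP_Carnot = T_H/ΔT = 325.15/41.80 = 7.779.
Resistance heating needs Ẇ_res = Q̇_H = 2820 W; the reversible heat pump needs only Ẇ_hp = Q̇_H/COP = 362.5 W.
Saving = 2820 − 362.5 = 2457 W.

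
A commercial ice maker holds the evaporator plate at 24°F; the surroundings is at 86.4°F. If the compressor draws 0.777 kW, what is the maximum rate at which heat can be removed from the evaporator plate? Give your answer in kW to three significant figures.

In absolute terms T_C = 268.71 K and T_H = 303.37 K, so ΔT = 34.67 K.
COP_Carnot = T_C/ΔT = 268.71/34.67 = 7.751.
Q̇_max = COP_Carnot × Ẇ = 7.751 × 0.7770 kW = 6.023 kW.

6.02 kW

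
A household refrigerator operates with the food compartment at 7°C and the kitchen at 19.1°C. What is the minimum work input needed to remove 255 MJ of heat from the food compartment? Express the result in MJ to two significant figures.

In absolute terms T_C = 280.15 K and T_H = 292.25 K, so ΔT = 12.10 K.
The reversible limit is COP_R = T_C/ΔT = 23.15, so W_min = Q_C/COP = Q_C·ΔT/T_C.
W_min = 255.0 × 12.10/280.15 = 11.01 MJ.

11 MJ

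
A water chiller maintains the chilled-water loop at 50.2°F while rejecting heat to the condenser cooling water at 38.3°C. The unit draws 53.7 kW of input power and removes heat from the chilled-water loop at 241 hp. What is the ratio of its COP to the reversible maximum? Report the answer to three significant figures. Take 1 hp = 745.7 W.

0.333

Converting, Q̇_C = 241.0 hp = 179.7 kW, so COP_actual = Q̇_C/Ẇ = 179.7/53.70 = 3.347.
In absolute terms T_C = 283.26 K and T_H = 311.45 K, so ΔT = 28.19 K.
COP_Carnot = T_C/ΔT = 283.26/28.19 = 10.05.
η_II = COP_actual/COP_Carnot = 3.347/10.05 = 0.3330.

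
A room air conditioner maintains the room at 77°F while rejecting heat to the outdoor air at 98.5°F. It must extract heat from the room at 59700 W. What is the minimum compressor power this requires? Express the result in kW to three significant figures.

In absolute terms T_C = 298.15 K and T_H = 310.09 K, so ΔT = 11.94 K.
COP_Carnot = T_C/ΔT = 298.15/11.94 = 24.96.
Ẇ_min = Q̇/COP_Carnot = 59700/24.96 = 2392 W = 2.392 kW.

2.39 kW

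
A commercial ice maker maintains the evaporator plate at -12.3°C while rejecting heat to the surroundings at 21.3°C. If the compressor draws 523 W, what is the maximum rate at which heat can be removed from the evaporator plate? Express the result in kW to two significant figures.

4.1 kW

In absolute terms T_C = 260.85 K and T_H = 294.45 K, so ΔT = 33.60 K.
COP_Carnot = T_C/ΔT = 260.85/33.60 = 7.763.
Q̇_max = COP_Carnot × Ẇ = 7.763 × 523.0 W = 4060 W = 4.060 kW.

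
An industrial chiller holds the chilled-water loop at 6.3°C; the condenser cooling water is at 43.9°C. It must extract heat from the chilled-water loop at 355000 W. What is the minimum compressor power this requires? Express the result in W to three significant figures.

47800 W

In absolute terms T_C = 279.45 K and T_H = 317.05 K, so ΔT = 37.60 K.
COP_Carnot = T_C/ΔT = 279.45/37.60 = 7.432.
Ẇ_min = Q̇/COP_Carnot = 355000/7.432 = 47770 W.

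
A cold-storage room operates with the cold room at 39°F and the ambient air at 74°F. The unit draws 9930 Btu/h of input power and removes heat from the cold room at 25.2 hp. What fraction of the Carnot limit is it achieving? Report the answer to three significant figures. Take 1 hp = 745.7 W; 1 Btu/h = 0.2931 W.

0.453

Converting, Q̇_C = 25.20 hp = 64110 Btu/h, so COP_actual = Q̇_C/Ẇ = 64110/9930 = 6.457.
In absolute terms T_C = 277.04 K and T_H = 296.48 K, so ΔT = 19.44 K.
COP_Carnot = T_C/ΔT = 277.04/19.44 = 14.25.
η_II = COP_actual/COP_Carnot = 6.457/14.25 = 0.4532.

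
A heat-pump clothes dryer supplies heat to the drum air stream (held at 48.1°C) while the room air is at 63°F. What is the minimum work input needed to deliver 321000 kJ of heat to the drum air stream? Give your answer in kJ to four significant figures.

30850 kJ

In absolute terms T_C = 290.37 K and T_H = 321.25 K, so ΔT = 30.88 K.
The reversible limit is COP_HP = T_H/ΔT = 10.40, so W_min = Q_H/COP = Q_H·ΔT/T_H.
W_min = 321000 × 30.88/321.25 = 30850 kJ.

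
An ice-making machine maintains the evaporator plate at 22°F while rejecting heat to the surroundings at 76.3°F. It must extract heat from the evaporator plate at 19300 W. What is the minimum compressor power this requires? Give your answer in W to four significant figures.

2176 W

In absolute terms T_C = 267.59 K and T_H = 297.76 K, so ΔT = 30.17 K.
COP_Carnot = T_C/ΔT = 267.59/30.17 = 8.871.
Ẇ_min = Q̇/COP_Carnot = 19300/8.871 = 2176 W.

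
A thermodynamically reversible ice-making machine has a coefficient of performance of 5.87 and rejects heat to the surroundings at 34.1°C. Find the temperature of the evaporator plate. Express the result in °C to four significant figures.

-10.62 °C

For a Carnot refrigerator COP_R = T_C/(T_H − T_C), so T_C = COP·T_H/(1 + COP).
With T_H = 307.25 K, T_C = 5.87 × 307.25/6.870 = 262.53 K.
Converting, 262.53 K = -10.62°C.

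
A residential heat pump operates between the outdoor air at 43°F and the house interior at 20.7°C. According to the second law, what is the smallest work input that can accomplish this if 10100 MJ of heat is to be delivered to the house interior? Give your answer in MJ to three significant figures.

501 MJ

In absolute terms T_C = 279.26 K and T_H = 293.85 K, so ΔT = 14.59 K.
The reversible limit is COP_HP = T_H/ΔT = 20.14, so W_min = Q_H/COP = Q_H·ΔT/T_H.
W_min = 10100 × 14.59/293.85 = 501.4 MJ.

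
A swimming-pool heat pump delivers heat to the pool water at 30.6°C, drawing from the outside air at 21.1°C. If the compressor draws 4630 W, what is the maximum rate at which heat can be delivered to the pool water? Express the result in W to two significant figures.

150000 W

In absolute terms T_C = 294.25 K and T_H = 303.75 K, so ΔT = 9.500 K.
COP_Carnot = T_H/ΔT = 303.75/9.500 = 31.97.
Q̇_max = COP_Carnot × Ẇ = 31.97 × 4630 W = 148000 W.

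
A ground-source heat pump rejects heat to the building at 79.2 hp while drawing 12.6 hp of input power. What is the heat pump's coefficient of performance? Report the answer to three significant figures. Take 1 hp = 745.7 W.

The first law gives Q̇_H = Q̇_C + Ẇ, so the three rates are Q̇_C = 66.60, Q̇_H = 79.20, Ẇ = 12.60 hp.
COP_HP = Q̇_H/Ẇ = 79.20/12.60 = 6.286.

6.29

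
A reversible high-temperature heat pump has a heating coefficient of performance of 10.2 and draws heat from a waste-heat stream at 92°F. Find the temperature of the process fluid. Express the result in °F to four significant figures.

COP_HP = T_H/(T_H − T_C) rearranges to T_H = COP·T_C/(COP − 1).
With T_C = 306.48 K, T_H = 10.2 × 306.48/9.200 = 339.80 K.
Converting, 339.80 K = 151.96°F.

152.0 °F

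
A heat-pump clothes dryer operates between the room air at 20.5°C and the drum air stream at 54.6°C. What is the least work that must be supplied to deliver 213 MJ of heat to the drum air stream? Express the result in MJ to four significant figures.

22.16 MJ

In absolute terms T_C = 293.65 K and T_H = 327.75 K, so ΔT = 34.10 K.
The reversible limit is COP_HP = T_H/ΔT = 9.611, so W_min = Q_H/COP = Q_H·ΔT/T_H.
W_min = 213.0 × 34.10/327.75 = 22.16 MJ.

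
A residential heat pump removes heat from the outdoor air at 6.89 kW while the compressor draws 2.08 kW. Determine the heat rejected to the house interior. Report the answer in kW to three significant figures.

8.97 kW

For a cyclic device the first law requires Q̇_H = Q̇_C + Ẇ.
Q̇_H = Q̇_C + Ẇ = 8.970 kW.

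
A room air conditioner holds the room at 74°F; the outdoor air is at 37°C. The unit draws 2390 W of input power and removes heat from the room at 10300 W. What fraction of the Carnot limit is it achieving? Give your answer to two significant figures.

COP_actual = Q̇_C/Ẇ = 10300/2390 = 4.310.
In absolute terms T_C = 296.48 K and T_H = 310.15 K, so ΔT = 13.67 K.
COP_Carnot = T_C/ΔT = 296.48/13.67 = 21.69.
η_II = COP_actual/COP_Carnot = 4.310/21.69 = 0.1987.

0.20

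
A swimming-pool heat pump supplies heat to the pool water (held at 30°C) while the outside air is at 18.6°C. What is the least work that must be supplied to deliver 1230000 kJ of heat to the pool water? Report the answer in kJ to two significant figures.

In absolute terms T_C = 291.75 K and T_H = 303.15 K, so ΔT = 11.40 K.
The reversible limit is COP_HP = T_H/ΔT = 26.59, so W_min = Q_H/COP = Q_H·ΔT/T_H.
W_min = 1230000 × 11.40/303.15 = 46250 kJ.

46000 kJ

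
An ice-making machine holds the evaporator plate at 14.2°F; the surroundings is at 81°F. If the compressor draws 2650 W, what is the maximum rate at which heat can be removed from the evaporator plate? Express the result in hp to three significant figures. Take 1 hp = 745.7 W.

25.2 hp

In absolute terms T_C = 263.26 K and T_H = 300.37 K, so ΔT = 37.11 K.
COP_Carnot = T_C/ΔT = 263.26/37.11 = 7.094.
Q̇_max = COP_Carnot × Ẇ = 7.094 × 2650 W = 18800 W = 25.21 hp.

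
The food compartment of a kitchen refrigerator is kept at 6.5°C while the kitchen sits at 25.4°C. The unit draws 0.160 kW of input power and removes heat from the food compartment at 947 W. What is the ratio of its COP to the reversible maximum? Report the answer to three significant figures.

0.400

Converting, Q̇_C = 947.0 W = 0.9470 kW, so COP_actual = Q̇_C/Ẇ = 0.9470/0.1600 = 5.919.
In absolute terms T_C = 279.65 K and T_H = 298.55 K, so ΔT = 18.90 K.
COP_Carnot = T_C/ΔT = 279.65/18.90 = 14.80.
η_II = COP_actual/COP_Carnot = 5.919/14.80 = 0.4000.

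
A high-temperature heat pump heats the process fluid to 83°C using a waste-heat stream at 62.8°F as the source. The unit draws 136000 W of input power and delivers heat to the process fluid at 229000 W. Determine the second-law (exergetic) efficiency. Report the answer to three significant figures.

0.312

COP_actual = Q̇_H/Ẇ = 229000/136000 = 1.684.
In absolute terms T_C = 290.26 K and T_H = 356.15 K, so ΔT = 65.89 K.
COP_Carnot = T_H/ΔT = 356.15/65.89 = 5.405.
η_II = COP_actual/COP_Carnot = 1.684/5.405 = 0.3115.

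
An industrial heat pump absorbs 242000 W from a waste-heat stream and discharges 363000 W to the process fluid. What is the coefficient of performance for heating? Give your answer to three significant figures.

3.00

The first law gives Q̇_H = Q̇_C + Ẇ, so the three rates are Q̇_C = 242000, Q̇_H = 363000, Ẇ = 121000 W.
COP_HP = Q̇_H/Ẇ = 363000/121000 = 3.000.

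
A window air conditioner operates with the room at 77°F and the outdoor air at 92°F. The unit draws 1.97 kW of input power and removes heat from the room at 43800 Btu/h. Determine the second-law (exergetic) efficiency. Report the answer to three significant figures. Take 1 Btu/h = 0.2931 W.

0.182

Converting, Q̇_C = 43800 Btu/h = 12.84 kW, so COP_actual = Q̇_C/Ẇ = 12.84/1.970 = 6.517.
In absolute terms T_C = 298.15 K and T_H = 306.48 K, so ΔT = 8.333 K.
COP_Carnot = T_C/ΔT = 298.15/8.333 = 35.78.
η_II = COP_actual/COP_Carnot = 6.517/35.78 = 0.1821.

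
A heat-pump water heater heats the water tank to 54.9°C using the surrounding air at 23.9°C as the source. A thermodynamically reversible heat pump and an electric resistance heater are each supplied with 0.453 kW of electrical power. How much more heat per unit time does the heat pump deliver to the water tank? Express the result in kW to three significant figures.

4.34 kW

In absolute terms T_C = 297.05 K and T_H = 328.05 K, so ΔT = 31.00 K.
COP_Carnot = T_H/ΔT = 328.05/31.00 = 10.58.
The heat pump delivers Q̇_H = COP × Ẇ = 4.794 kW; the resistance heater delivers Ẇ = 0.4530 kW.
Extra = (COP − 1)·Ẇ = 4.341 kW.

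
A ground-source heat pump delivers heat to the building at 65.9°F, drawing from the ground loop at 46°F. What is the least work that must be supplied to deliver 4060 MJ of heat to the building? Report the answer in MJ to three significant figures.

In absolute terms T_C = 280.93 K and T_H = 291.98 K, so ΔT = 11.06 K.
The reversible limit is COP_HP = T_H/ΔT = 26.41, so W_min = Q_H/COP = Q_H·ΔT/T_H.
W_min = 4060 × 11.06/291.98 = 153.7 MJ.

154 MJ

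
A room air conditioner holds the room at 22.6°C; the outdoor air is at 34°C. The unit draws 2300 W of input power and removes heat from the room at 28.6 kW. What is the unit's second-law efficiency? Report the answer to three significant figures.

Converting, Q̇_C = 28.60 kW = 28600 W, so COP_actual = Q̇_C/Ẇ = 28600/2300 = 12.43.
In absolute terms T_C = 295.75 K and T_H = 307.15 K, so ΔT = 11.40 K.
COP_Carnot = T_C/ΔT = 295.75/11.40 = 25.94.
η_II = COP_actual/COP_Carnot = 12.43/25.94 = 0.4793.

0.479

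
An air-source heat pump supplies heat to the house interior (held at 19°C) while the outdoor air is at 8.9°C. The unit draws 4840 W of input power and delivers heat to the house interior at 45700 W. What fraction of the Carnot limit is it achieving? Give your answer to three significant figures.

0.326

COP_actual = Q̇_H/Ẇ = 45700/4840 = 9.442.
In absolute terms T_C = 282.05 K and T_H = 292.15 K, so ΔT = 10.10 K.
COP_Carnot = T_H/ΔT = 292.15/10.10 = 28.93.
η_II = COP_actual/COP_Carnot = 9.442/28.93 = 0.3264.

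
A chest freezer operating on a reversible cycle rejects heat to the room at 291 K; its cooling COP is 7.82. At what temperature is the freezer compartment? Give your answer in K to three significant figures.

For a Carnot refrigerator COP_R = T_C/(T_H − T_C), so T_C = COP·T_H/(1 + COP).
With T_H = 291.00 K, T_C = 7.82 × 291.00/8.820 = 258.01 K.

258 K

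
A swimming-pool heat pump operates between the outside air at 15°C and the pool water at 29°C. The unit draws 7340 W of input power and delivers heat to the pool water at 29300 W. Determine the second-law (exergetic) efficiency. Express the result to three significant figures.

COP_actual = Q̇_H/Ẇ = 29300/7340 = 3.992.
In absolute terms T_C = 288.15 K and T_H = 302.15 K, so ΔT = 14.00 K.
COP_Carnot = T_H/ΔT = 302.15/14.00 = 21.58.
η_II = COP_actual/COP_Carnot = 3.992/21.58 = 0.1850.

0.185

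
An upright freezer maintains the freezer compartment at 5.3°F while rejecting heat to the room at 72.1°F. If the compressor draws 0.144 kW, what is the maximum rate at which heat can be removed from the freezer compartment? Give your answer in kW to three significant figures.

In absolute terms T_C = 258.32 K and T_H = 295.43 K, so ΔT = 37.11 K.
COP_Carnot = T_C/ΔT = 258.32/37.11 = 6.961.
Q̇_max = COP_Carnot × Ẇ = 6.961 × 0.1440 kW = 1.002 kW.

1.00 kW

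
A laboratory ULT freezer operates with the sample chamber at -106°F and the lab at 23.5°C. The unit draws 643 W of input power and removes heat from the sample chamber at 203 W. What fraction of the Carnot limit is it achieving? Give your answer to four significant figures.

0.1609

COP_actual = Q̇_C/Ẇ = 203.0/643.0 = 0.3157.
In absolute terms T_C = 196.48 K and T_H = 296.65 K, so ΔT = 100.2 K.
COP_Carnot = T_C/ΔT = 196.48/100.2 = 1.962.
η_II = COP_actual/COP_Carnot = 0.3157/1.962 = 0.1609.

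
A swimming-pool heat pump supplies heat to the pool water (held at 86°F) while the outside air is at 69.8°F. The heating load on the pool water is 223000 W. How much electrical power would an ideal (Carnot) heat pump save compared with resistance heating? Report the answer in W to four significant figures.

In absolute terms T_C = 294.15 K and T_H = 303.15 K, so ΔT = 9.000 K.
COP_Carnot = T_H/ΔT = 303.15/9.000 = 33.68.
Resistance heating needs Ẇ_res = Q̇_H = 223000 W; the reversible heat pump needs only Ẇ_hp = Q̇_H/COP = 6620 W.
Saving = 223000 − 6620 = 216400 W.

216400 W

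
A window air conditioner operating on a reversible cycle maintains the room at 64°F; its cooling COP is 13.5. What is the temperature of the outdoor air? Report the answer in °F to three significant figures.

103 °F

COP_R = T_C/(T_H − T_C) gives T_H − T_C = T_C/COP.
With T_C = 290.93 K, T_H = 290.93 × (1 + 1/13.5) = 312.48 K.
Converting, 312.48 K = 102.79°F.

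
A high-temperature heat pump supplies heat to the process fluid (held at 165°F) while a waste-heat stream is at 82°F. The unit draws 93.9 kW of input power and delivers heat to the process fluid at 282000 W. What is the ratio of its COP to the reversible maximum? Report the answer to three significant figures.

Converting, Q̇_H = 282000 W = 282.0 kW, so COP_actual = Q̇_H/Ẇ = 282.0/93.90 = 3.003.
In absolute terms T_C = 300.93 K and T_H = 347.04 K, so ΔT = 46.11 K.
COP_Carnot = T_H/ΔT = 347.04/46.11 = 7.526.
η_II = COP_actual/COP_Carnot = 3.003/7.526 = 0.3990.

0.399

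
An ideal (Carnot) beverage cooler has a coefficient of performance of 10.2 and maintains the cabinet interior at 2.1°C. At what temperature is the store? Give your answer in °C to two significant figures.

29 °C

COP_R = T_C/(T_H − T_C) gives T_H − T_C = T_C/COP.
With T_C = 275.25 K, T_H = 275.25 × (1 + 1/10.2) = 302.24 K.
Converting, 302.24 K = 29.09°C.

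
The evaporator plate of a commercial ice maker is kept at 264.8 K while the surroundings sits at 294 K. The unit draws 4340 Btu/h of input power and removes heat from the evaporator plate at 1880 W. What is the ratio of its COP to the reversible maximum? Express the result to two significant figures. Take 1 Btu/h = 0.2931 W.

0.16

Converting, Q̇_C = 1880 W = 6414 Btu/h, so COP_actual = Q̇_C/Ẇ = 6414/4340 = 1.478.
The reservoir spacing is ΔT = 294 − 264.8 = 29.20 K.
COP_Carnot = T_C/ΔT = 264.80/29.20 = 9.068.
η_II = COP_actual/COP_Carnot = 1.478/9.068 = 0.1630.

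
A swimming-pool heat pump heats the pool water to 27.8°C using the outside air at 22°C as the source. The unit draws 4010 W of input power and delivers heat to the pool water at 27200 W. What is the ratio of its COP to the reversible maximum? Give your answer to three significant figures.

COP_actual = Q̇_H/Ẇ = 27200/4010 = 6.783.
In absolute terms T_C = 295.15 K and T_H = 300.95 K, so ΔT = 5.800 K.
COP_Carnot = T_H/ΔT = 300.95/5.800 = 51.89.
η_II = COP_actual/COP_Carnot = 6.783/51.89 = 0.1307.

0.131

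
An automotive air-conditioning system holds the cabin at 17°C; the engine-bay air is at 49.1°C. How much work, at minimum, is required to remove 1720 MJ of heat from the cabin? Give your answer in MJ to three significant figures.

In absolute terms T_C = 290.15 K and T_H = 322.25 K, so ΔT = 32.10 K.
The reversible limit is COP_R = T_C/ΔT = 9.039, so W_min = Q_C/COP = Q_C·ΔT/T_C.
W_min = 1720 × 32.10/290.15 = 190.3 MJ.

190 MJ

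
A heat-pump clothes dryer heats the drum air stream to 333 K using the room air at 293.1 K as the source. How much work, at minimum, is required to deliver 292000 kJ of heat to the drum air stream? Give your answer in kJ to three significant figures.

The reservoir spacing is ΔT = 333 − 293.1 = 39.90 K.
The reversible limit is COP_HP = T_H/ΔT = 8.346, so W_min = Q_H/COP = Q_H·ΔT/T_H.
W_min = 292000 × 39.90/333.00 = 34990 kJ.

35000 kJ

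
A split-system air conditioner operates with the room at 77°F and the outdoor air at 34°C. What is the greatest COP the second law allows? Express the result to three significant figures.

In absolute terms T_C = 298.15 K and T_H = 307.15 K, so ΔT = 9.000 K.
For a reversible cycle, COP_Carnot = T_C/ΔT = 298.15/9.000 = 33.13.

33.1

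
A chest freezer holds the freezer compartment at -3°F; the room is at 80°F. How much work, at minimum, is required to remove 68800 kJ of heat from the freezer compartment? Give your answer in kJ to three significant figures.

12500 kJ

In absolute terms T_C = 253.71 K and T_H = 299.82 K, so ΔT = 46.11 K.
The reversible limit is COP_R = T_C/ΔT = 5.502, so W_min = Q_C/COP = Q_C·ΔT/T_C.
W_min = 68800 × 46.11/253.71 = 12500 kJ.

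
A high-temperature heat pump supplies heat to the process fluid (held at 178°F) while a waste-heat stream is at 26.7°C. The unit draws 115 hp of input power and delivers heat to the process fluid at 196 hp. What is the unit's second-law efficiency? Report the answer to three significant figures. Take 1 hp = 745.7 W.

0.262

COP_actual = Q̇_H/Ẇ = 196.0/115.0 = 1.704.
In absolute terms T_C = 299.85 K and T_H = 354.26 K, so ΔT = 54.41 K.
COP_Carnot = T_H/ΔT = 354.26/54.41 = 6.511.
η_II = COP_actual/COP_Carnot = 1.704/6.511 = 0.2618.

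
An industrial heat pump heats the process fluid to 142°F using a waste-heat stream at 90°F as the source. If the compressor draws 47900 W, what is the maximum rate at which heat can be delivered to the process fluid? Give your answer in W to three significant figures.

554000 W

In absolute terms T_C = 305.37 K and T_H = 334.26 K, so ΔT = 28.89 K.
COP_Carnot = T_H/ΔT = 334.26/28.89 = 11.57.
Q̇_max = COP_Carnot × Ẇ = 11.57 × 47900 W = 554200 W.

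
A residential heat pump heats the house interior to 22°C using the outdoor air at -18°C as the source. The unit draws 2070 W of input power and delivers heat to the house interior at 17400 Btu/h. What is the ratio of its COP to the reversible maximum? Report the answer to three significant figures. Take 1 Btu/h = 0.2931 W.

0.334

Converting, Q̇_H = 17400 Btu/h = 5100 W, so COP_actual = Q̇_H/Ẇ = 5100/2070 = 2.464.
In absolute terms T_C = 255.15 K and T_H = 295.15 K, so ΔT = 40.00 K.
COP_Carnot = T_H/ΔT = 295.15/40.00 = 7.379.
η_II = COP_actual/COP_Carnot = 2.464/7.379 = 0.3339.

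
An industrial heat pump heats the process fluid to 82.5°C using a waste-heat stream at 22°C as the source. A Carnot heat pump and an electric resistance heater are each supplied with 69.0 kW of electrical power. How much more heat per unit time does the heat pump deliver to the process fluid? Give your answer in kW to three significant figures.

In absolute terms T_C = 295.15 K and T_H = 355.65 K, so ΔT = 60.50 K.
COP_Carnot = T_H/ΔT = 355.65/60.50 = 5.879.
The heat pump delivers Q̇_H = COP × Ẇ = 405.6 kW; the resistance heater delivers Ẇ = 69.00 kW.
Extra = (COP − 1)·Ẇ = 336.6 kW.

337 kW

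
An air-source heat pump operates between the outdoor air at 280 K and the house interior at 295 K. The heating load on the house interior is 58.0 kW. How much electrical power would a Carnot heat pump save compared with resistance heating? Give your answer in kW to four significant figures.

55.05 kW

The reservoir spacing is ΔT = 295 − 280 = 15.00 K.
COP_Carnot = T_H/ΔT = 295.00/15.00 = 19.67.
Resistance heating needs Ẇ_res = Q̇_H = 58.00 kW; the reversible heat pump needs only Ẇ_hp = Q̇_H/COP = 2.949 kW.
Saving = 58.00 − 2.949 = 55.05 kW.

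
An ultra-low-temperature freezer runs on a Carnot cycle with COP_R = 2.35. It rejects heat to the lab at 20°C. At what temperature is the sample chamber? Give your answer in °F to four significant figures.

For a Carnot refrigerator COP_R = T_C/(T_H − T_C), so T_C = COP·T_H/(1 + COP).
With T_H = 293.15 K, T_C = 2.35 × 293.15/3.350 = 205.64 K.
Converting, 205.64 K = -89.51°F.

-89.51 °F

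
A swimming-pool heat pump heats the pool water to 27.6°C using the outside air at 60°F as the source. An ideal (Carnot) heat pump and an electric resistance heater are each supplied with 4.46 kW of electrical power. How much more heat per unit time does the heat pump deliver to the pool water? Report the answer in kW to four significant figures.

106.9 kW

In absolute terms T_C = 288.71 K and T_H = 300.75 K, so ΔT = 12.04 K.
COP_Carnot = T_H/ΔT = 300.75/12.04 = 24.97.
The heat pump delivers Q̇_H = COP × Ẇ = 111.4 kW; the resistance heater delivers Ẇ = 4.460 kW.
Extra = (COP − 1)·Ẇ = 106.9 kW.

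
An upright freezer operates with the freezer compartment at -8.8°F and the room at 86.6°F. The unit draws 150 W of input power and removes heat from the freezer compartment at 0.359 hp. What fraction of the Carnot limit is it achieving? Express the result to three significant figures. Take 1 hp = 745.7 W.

0.378

Converting, Q̇_C = 0.3590 hp = 267.7 W, so COP_actual = Q̇_C/Ẇ = 267.7/150.0 = 1.785.
In absolute terms T_C = 250.48 K and T_H = 303.48 K, so ΔT = 53.00 K.
COP_Carnot = T_C/ΔT = 250.48/53.00 = 4.726.
η_II = COP_actual/COP_Carnot = 1.785/4.726 = 0.3776.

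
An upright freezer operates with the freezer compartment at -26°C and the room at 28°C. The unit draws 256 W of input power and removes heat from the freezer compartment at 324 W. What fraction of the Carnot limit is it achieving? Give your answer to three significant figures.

0.277

COP_actual = Q̇_C/Ẇ = 324.0/256.0 = 1.266.
In absolute terms T_C = 247.15 K and T_H = 301.15 K, so ΔT = 54.00 K.
COP_Carnot = T_C/ΔT = 247.15/54.00 = 4.577.
η_II = COP_actual/COP_Carnot = 1.266/4.577 = 0.2765.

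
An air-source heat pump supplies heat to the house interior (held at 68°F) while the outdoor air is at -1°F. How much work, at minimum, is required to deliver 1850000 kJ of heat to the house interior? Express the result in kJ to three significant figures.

In absolute terms T_C = 254.82 K and T_H = 293.15 K, so ΔT = 38.33 K.
The reversible limit is COP_HP = T_H/ΔT = 7.647, so W_min = Q_H/COP = Q_H·ΔT/T_H.
W_min = 1850000 × 38.33/293.15 = 241900 kJ.

242000 kJ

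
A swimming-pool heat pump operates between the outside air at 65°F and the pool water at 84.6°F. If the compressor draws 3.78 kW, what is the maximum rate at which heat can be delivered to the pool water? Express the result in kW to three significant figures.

In absolute terms T_C = 291.48 K and T_H = 302.37 K, so ΔT = 10.89 K.
COP_Carnot = T_H/ΔT = 302.37/10.89 = 27.77.
Q̇_max = COP_Carnot × Ẇ = 27.77 × 3.780 kW = 105.0 kW.

105 kW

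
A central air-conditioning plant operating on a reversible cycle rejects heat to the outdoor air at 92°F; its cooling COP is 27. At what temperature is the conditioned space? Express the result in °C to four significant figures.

For a Carnot refrigerator COP_R = T_C/(T_H − T_C), so T_C = COP·T_H/(1 + COP).
With T_H = 306.48 K, T_C = 27 × 306.48/28.00 = 295.54 K.
Converting, 295.54 K = 22.39°C.

22.39 °C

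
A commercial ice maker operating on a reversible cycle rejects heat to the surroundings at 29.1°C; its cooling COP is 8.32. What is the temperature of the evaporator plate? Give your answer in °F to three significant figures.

For a Carnot refrigerator COP_R = T_C/(T_H − T_C), so T_C = COP·T_H/(1 + COP).
With T_H = 302.25 K, T_C = 8.32 × 302.25/9.320 = 269.82 K.
Converting, 269.82 K = 26.01°F.

26.0 °F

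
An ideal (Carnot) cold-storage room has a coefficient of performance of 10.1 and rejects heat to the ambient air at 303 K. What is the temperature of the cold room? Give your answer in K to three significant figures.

276 K

For a Carnot refrigerator COP_R = T_C/(T_H − T_C), so T_C = COP·T_H/(1 + COP).
With T_H = 303.00 K, T_C = 10.1 × 303.00/11.10 = 275.70 K.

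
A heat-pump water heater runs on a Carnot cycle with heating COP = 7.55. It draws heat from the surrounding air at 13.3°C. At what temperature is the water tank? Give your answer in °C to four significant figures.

57.03 °C

COP_HP = T_H/(T_H − T_C) rearranges to T_H = COP·T_C/(COP − 1).
With T_C = 286.45 K, T_H = 7.55 × 286.45/6.550 = 330.18 K.
Converting, 330.18 K = 57.03°C.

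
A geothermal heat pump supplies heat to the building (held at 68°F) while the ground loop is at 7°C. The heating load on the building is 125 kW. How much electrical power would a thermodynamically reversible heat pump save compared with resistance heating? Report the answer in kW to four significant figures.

In absolute terms T_C = 280.15 K and T_H = 293.15 K, so ΔT = 13.00 K.
COP_Carnot = T_H/ΔT = 293.15/13.00 = 22.55.
Resistance heating needs Ẇ_res = Q̇_H = 125.0 kW; the reversible heat pump needs only Ẇ_hp = Q̇_H/COP = 5.543 kW.
Saving = 125.0 − 5.543 = 119.5 kW.

119.5 kW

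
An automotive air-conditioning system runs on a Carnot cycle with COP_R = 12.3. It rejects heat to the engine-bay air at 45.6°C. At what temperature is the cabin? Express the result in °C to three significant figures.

21.6 °C

For a Carnot refrigerator COP_R = T_C/(T_H − T_C), so T_C = COP·T_H/(1 + COP).
With T_H = 318.75 K, T_C = 12.3 × 318.75/13.30 = 294.78 K.
Converting, 294.78 K = 21.63°C.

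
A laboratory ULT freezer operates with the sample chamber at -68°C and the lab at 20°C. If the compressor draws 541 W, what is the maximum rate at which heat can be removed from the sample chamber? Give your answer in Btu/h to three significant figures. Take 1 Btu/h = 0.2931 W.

4300 Btu/h

In absolute terms T_C = 205.15 K and T_H = 293.15 K, so ΔT = 88.00 K.
COP_Carnot = T_C/ΔT = 205.15/88.00 = 2.331.
Q̇_max = COP_Carnot × Ẇ = 2.331 × 541.0 W = 1261 W = 4303 Btu/h.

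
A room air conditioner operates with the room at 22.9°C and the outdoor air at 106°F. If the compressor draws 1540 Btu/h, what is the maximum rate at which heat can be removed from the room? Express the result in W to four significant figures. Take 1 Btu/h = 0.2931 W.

7338 W

In absolute terms T_C = 296.05 K and T_H = 314.26 K, so ΔT = 18.21 K.
COP_Carnot = T_C/ΔT = 296.05/18.21 = 16.26.
Q̇_max = COP_Carnot × Ẇ = 16.26 × 1540 Btu/h = 25040 Btu/h = 7338 W.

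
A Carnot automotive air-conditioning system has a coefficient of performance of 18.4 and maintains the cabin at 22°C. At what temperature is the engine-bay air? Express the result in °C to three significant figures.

38.0 °C

COP_R = T_C/(T_H − T_C) gives T_H − T_C = T_C/COP.
With T_C = 295.15 K, T_H = 295.15 × (1 + 1/18.4) = 311.19 K.
Converting, 311.19 K = 38.04°C.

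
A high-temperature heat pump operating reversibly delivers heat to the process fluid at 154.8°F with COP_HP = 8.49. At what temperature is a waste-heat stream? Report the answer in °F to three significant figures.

82.4 °F

COP_HP = T_H/(T_H − T_C) gives T_H − T_C = T_H/COP.
With T_H = 341.37 K, T_C = 341.37 × (1 − 1/8.49) = 301.16 K.
Converting, 301.16 K = 82.42°F.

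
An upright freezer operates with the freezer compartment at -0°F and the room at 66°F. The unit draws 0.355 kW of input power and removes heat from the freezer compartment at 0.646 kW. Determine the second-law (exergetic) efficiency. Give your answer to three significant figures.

0.261

COP_actual = Q̇_C/Ẇ = 0.6460/0.3550 = 1.820.
In absolute terms T_C = 255.37 K and T_H = 292.04 K, so ΔT = 36.67 K.
COP_Carnot = T_C/ΔT = 255.37/36.67 = 6.965.
η_II = COP_actual/COP_Carnot = 1.820/6.965 = 0.2613.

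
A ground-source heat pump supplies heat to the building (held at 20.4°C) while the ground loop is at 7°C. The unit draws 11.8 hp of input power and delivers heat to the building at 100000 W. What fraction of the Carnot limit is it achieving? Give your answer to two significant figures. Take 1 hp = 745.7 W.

Converting, Q̇_H = 100000 W = 134.1 hp, so COP_actual = Q̇_H/Ẇ = 134.1/11.80 = 11.36.
In absolute terms T_C = 280.15 K and T_H = 293.55 K, so ΔT = 13.40 K.
COP_Carnot = T_H/ΔT = 293.55/13.40 = 21.91.
η_II = COP_actual/COP_Carnot = 11.36/21.91 = 0.5188.

0.52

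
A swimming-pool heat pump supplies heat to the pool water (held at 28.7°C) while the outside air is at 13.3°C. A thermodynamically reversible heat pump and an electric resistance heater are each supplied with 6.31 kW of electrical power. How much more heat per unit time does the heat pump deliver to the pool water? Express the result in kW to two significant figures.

120 kW

In absolute terms T_C = 286.45 K and T_H = 301.85 K, so ΔT = 15.40 K.
COP_Carnot = T_H/ΔT = 301.85/15.40 = 19.60.
The heat pump delivers Q̇_H = COP × Ẇ = 123.7 kW; the resistance heater delivers Ẇ = 6.310 kW.
Extra = (COP − 1)·Ẇ = 117.4 kW.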